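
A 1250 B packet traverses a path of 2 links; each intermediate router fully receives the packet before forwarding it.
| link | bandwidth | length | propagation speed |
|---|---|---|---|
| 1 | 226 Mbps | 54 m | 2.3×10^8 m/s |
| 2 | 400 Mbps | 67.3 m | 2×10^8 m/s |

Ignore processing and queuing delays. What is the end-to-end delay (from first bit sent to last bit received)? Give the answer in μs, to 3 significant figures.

69.8 μs

L = 1250 × 8 = 10000 bits.
Transmission delays (L/R per hop): 44.2478, 25 μs; sum = 69.2478 μs.
Propagation delays (d/s per hop): 0.234783, 0.3365 μs; sum = 0.571283 μs.
End-to-end = 69.8 μs.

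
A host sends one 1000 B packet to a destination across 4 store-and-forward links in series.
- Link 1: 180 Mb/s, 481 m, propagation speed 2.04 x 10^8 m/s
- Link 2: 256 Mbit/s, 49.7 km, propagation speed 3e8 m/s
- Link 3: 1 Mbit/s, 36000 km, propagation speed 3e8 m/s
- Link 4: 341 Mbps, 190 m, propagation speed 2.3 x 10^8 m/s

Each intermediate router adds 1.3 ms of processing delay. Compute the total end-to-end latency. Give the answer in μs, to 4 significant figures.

L = 1000 × 8 = 8000 bits.
Transmission delays (L/R per hop): 44.4444, 31.25, 8000, 23.4604 μs; sum = 8099.15 μs.
Propagation delays (d/s per hop): 2.35784, 165.667, 120000, 0.826087 μs; sum = 120169 μs.
Processing at 3 router(s): 3 × 1.3 ms = 3900 μs.
End-to-end = 132200 μs.

132200 μs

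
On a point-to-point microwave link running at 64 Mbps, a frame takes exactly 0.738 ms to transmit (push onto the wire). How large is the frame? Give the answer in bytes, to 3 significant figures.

5900 bytes

L = R × t_tx = 64000000 b/s × 0.000738 s = 47232 bits.
In bytes: 47232 / 8 = 5900 bytes.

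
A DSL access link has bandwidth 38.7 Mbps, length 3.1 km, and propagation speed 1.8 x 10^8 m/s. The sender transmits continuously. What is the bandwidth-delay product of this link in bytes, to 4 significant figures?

Propagation delay = 3100 / 180000000 = 1.72222e-05 s.
BDP = R × t_prop = 38700000 × 1.72222e-05 = 666.5 bits.
In bytes: 666.5/8 = 83.31 bytes.

83.31 bytes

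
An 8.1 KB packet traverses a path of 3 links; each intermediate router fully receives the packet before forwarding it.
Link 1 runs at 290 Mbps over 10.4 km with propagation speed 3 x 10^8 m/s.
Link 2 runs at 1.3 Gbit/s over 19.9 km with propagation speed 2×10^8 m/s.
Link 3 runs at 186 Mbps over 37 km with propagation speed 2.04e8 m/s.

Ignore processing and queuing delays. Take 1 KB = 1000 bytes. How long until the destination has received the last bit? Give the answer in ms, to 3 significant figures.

L = 64800 bits.
Transmission delays (L/R per hop): 0.223448, 0.0498462, 0.348387 ms; sum = 0.621682 ms.
Propagation delays (d/s per hop): 0.0346667, 0.0995, 0.181373 ms; sum = 0.315539 ms.
End-to-end = 0.937 ms.

0.937 ms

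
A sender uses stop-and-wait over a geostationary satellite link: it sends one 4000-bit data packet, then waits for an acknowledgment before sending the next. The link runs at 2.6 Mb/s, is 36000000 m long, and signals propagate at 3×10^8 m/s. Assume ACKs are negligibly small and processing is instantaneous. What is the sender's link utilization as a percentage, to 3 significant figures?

0.637 %

t_tx = L/R = 4000/2600000 = 0.00153846 s.
t_prop = 36000000/300000000 = 0.12 s; RTT = 0.24 s.
Cycle = t_tx + RTT = 0.241538 s.
Utilization = t_tx / cycle = 0.00153846/0.241538 = 0.637 %.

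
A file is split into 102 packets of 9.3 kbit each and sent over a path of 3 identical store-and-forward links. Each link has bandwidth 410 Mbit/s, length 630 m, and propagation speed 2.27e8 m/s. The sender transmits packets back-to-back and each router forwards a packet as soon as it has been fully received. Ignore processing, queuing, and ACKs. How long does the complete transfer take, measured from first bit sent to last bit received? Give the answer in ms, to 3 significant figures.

Per-hop transmission t_tx = L/R = 9300/410000000 = 0.0226829 ms.
Per-hop propagation t_prop = 630/227000000 = 0.00277533 ms.
Pipeline fill: first packet needs 3·t_tx to clear all hops; remaining 101 packets each add one t_tx.
Total = (3+102-1)·t_tx + 3·t_prop = 104·0.0226829 + 3·0.00277533 = 2.37 ms.

2.37 ms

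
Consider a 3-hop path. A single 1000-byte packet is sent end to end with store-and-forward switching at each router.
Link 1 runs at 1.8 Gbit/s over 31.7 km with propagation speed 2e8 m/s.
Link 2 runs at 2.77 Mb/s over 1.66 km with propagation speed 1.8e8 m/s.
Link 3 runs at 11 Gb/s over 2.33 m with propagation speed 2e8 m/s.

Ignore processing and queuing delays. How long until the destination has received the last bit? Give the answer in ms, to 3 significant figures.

L = 1000 × 8 = 8000 bits.
Transmission delays (L/R per hop): 0.00444444, 2.88809, 0.000727273 ms; sum = 2.89326 ms.
Propagation delays (d/s per hop): 0.1585, 0.00922222, 1.165e-05 ms; sum = 0.167734 ms.
End-to-end = 3.06 ms.

3.06 ms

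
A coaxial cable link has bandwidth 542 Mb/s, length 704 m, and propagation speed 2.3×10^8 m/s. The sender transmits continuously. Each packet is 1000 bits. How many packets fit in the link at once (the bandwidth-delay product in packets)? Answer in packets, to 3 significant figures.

1.66 packets

Propagation delay = 704 / 2.3e+08 = 3.06087e-06 s.
BDP = R × t_prop = 542000000 × 3.06087e-06 = 1658.99 bits.
In packets of 1000 bits: 1.66 packets.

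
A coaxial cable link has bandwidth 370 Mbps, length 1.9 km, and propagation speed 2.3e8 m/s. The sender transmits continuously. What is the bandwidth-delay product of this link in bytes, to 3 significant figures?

382 bytes

Propagation delay = 1900 / 2.3e+08 = 8.26087e-06 s.
BDP = R × t_prop = 370000000 × 8.26087e-06 = 3056.52 bits.
In bytes: 3056.52/8 = 382 bytes.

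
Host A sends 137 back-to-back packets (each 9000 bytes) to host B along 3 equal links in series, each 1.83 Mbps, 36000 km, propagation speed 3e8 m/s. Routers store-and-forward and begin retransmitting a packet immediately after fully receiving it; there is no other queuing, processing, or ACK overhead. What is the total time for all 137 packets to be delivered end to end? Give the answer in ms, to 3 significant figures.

Per-hop transmission t_tx = L/R = 72000/1830000 = 39.3443 ms.
Per-hop propagation t_prop = 36000000/300000000 = 120 ms.
Pipeline fill: first packet needs 3·t_tx to clear all hops; remaining 136 packets each add one t_tx.
Total = (3+137-1)·t_tx + 3·t_prop = 139·39.3443 + 3·120 = 5830 ms.

5830 ms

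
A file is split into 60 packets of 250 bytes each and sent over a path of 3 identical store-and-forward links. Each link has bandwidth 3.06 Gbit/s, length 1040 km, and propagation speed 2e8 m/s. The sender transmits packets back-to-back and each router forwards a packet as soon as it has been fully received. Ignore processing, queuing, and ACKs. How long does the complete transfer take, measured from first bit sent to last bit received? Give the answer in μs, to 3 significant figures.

Per-hop transmission t_tx = L/R = 2000/3060000000 = 0.653595 μs.
Per-hop propagation t_prop = 1040000/200000000 = 5200 μs.
Pipeline fill: first packet needs 3·t_tx to clear all hops; remaining 59 packets each add one t_tx.
Total = (3+60-1)·t_tx + 3·t_prop = 62·0.653595 + 3·5200 = 15600 μs.

15600 μs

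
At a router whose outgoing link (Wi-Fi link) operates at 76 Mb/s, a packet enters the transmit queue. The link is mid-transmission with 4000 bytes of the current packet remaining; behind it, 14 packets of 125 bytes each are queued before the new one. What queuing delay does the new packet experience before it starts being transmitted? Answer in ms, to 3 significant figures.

0.605 ms

Each queued packet: L/R = 1000/76000000 = 0.0131579 ms.
14 queued → 0.184211 ms.
Plus remaining 32000 bits of current packet: 0.421053 ms.
Queuing delay = 0.605 ms.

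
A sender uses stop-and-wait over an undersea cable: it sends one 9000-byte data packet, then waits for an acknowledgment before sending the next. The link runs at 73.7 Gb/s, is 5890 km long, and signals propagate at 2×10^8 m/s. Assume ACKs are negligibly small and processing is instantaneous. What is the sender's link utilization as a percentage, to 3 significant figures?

0.00166 %

t_tx = L/R = 72000/73700000000 = 9.76934e-07 s.
t_prop = 5890000/200000000 = 0.02945 s; RTT = 0.0589 s.
Cycle = t_tx + RTT = 0.058901 s.
Utilization = t_tx / cycle = 9.76934e-07/0.058901 = 0.00166 %.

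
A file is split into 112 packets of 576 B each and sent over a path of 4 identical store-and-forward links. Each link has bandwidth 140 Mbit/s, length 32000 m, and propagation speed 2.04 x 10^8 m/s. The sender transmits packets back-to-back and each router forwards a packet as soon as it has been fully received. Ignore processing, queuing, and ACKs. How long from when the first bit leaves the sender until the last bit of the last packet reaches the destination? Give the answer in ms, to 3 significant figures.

4.41 ms

Per-hop transmission t_tx = L/R = 4608/140000000 = 0.0329143 ms.
Per-hop propagation t_prop = 32000/204000000 = 0.156863 ms.
Pipeline fill: first packet needs 4·t_tx to clear all hops; remaining 111 packets each add one t_tx.
Total = (4+112-1)·t_tx + 4·t_prop = 115·0.0329143 + 4·0.156863 = 4.41 ms.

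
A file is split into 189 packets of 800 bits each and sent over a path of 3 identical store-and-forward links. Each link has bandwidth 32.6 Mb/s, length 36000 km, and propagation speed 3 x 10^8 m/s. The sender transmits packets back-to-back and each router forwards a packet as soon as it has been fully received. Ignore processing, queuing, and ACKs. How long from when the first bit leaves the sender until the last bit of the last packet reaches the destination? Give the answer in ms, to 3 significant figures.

Per-hop transmission t_tx = L/R = 800/32600000 = 0.0245399 ms.
Per-hop propagation t_prop = 36000000/300000000 = 120 ms.
Pipeline fill: first packet needs 3·t_tx to clear all hops; remaining 188 packets each add one t_tx.
Total = (3+189-1)·t_tx + 3·t_prop = 191·0.0245399 + 3·120 = 365 ms.

365 ms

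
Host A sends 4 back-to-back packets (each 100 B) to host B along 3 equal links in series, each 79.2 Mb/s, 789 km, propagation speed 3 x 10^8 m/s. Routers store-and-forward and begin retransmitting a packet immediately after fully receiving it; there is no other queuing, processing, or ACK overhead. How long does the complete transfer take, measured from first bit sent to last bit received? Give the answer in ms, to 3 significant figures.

7.95 ms

Per-hop transmission t_tx = L/R = 800/79200000 = 0.010101 ms.
Per-hop propagation t_prop = 789000/300000000 = 2.63 ms.
Pipeline fill: first packet needs 3·t_tx to clear all hops; remaining 3 packets each add one t_tx.
Total = (3+4-1)·t_tx + 3·t_prop = 6·0.010101 + 3·2.63 = 7.95 ms.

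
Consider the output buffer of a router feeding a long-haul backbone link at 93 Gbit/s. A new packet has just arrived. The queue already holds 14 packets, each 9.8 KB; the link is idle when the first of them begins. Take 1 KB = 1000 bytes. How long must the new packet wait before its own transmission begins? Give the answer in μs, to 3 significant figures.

11.8 μs

Each queued packet: L/R = 78400/93000000000 = 0.843011 μs.
14 queued → 11.8022 μs.
Queuing delay = 11.8 μs.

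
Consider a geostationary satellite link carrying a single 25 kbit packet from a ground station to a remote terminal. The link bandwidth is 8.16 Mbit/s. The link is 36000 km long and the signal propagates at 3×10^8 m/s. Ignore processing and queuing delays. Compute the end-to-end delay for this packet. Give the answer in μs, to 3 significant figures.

L = 25000 bits.
Transmission delay = L/R = 25000 / 8160000 = 3063.73 μs.
Propagation delay = d/s = 36000000 m / 300000000 m/s = 120000 μs.
Total = 123000 μs.

123000 μs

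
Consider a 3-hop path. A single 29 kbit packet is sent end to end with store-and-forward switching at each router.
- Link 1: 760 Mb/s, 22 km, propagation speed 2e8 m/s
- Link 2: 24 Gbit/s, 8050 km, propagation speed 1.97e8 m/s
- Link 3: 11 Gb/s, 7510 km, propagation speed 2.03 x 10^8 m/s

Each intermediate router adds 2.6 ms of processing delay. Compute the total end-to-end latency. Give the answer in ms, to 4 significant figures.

L = 29000 bits.
Transmission delays (L/R per hop): 0.0381579, 0.00120833, 0.00263636 ms; sum = 0.0420026 ms.
Propagation delays (d/s per hop): 0.11, 40.8629, 36.9951 ms; sum = 77.968 ms.
Processing at 2 router(s): 2 × 2.6 ms = 5.2 ms.
End-to-end = 83.21 ms.

83.21 ms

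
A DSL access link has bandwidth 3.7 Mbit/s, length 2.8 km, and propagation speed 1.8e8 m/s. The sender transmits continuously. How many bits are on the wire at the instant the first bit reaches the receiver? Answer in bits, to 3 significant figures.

Propagation delay = 2800 / 180000000 = 1.55556e-05 s.
BDP = R × t_prop = 3700000 × 1.55556e-05 = 57.5556 bits.

57.6 bits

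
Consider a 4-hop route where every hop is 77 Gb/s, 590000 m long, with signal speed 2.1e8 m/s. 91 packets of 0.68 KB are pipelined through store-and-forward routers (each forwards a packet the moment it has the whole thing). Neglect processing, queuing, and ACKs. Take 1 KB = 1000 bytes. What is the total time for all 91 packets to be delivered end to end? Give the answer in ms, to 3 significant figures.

11.2 ms

Per-hop transmission t_tx = L/R = 5440/77000000000 = 7.06494e-05 ms.
Per-hop propagation t_prop = 590000/210000000 = 2.80952 ms.
Pipeline fill: first packet needs 4·t_tx to clear all hops; remaining 90 packets each add one t_tx.
Total = (4+91-1)·t_tx + 4·t_prop = 94·7.06494e-05 + 4·2.80952 = 11.2 ms.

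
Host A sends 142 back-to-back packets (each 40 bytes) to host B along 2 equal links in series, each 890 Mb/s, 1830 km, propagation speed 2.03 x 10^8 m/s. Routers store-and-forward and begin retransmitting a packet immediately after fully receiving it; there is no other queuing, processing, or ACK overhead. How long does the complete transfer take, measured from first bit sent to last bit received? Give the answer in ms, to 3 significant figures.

18.1 ms

Per-hop transmission t_tx = L/R = 320/890000000 = 0.000359551 ms.
Per-hop propagation t_prop = 1830000/2.03e+08 = 9.01478 ms.
Pipeline fill: first packet needs 2·t_tx to clear all hops; remaining 141 packets each add one t_tx.
Total = (2+142-1)·t_tx + 2·t_prop = 143·0.000359551 + 2·9.01478 = 18.1 ms.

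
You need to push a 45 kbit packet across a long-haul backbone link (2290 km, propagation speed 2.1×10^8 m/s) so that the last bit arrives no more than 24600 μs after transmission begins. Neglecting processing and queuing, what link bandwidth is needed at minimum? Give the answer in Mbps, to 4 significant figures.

Propagation delay = 2290000 / 210000000 = 10904.8 μs.
Transmission budget = 24600 − 10904.8 = 13695.2 μs.
R ≥ L / t_tx = 45000 bits / 0.0136952 s = 3.286 Mbps.

3.286 Mbps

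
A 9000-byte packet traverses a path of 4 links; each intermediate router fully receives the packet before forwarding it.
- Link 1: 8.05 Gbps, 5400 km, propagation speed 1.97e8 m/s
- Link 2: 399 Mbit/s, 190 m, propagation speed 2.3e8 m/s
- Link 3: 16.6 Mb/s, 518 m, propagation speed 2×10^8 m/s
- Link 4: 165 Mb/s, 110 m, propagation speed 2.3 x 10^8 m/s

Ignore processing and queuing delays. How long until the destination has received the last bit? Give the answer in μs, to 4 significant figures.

32380 μs

L = 9000 × 8 = 72000 bits.
Transmission delays (L/R per hop): 8.9441, 180.451, 4337.35, 436.364 μs; sum = 4963.11 μs.
Propagation delays (d/s per hop): 27411.2, 0.826087, 2.59, 0.478261 μs; sum = 27415.1 μs.
End-to-end = 32380 μs.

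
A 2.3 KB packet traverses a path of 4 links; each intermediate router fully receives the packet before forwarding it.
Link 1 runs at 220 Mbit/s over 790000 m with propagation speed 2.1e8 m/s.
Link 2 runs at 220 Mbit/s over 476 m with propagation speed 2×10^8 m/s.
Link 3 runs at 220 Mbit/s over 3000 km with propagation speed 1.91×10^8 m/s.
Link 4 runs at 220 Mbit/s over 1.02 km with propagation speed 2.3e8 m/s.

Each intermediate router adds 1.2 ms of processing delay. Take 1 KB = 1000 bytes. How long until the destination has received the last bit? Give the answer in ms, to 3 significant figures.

23.4 ms

L = 18400 bits.
Transmission delay per hop = L/R = 18400/220000000 = 0.0836364 ms; 4 hops → 0.334545 ms.
Propagation delays (d/s per hop): 3.7619, 0.00238, 15.7068, 0.00443478 ms; sum = 19.4755 ms.
Processing at 3 router(s): 3 × 1.2 ms = 3.6 ms.
End-to-end = 23.4 ms.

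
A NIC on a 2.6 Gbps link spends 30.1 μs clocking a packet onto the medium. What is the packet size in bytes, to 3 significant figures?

L = R × t_tx = 2600000000 b/s × 3.01e-05 s = 78260 bits.
In bytes: 78260 / 8 = 9780 bytes.

9780 bytes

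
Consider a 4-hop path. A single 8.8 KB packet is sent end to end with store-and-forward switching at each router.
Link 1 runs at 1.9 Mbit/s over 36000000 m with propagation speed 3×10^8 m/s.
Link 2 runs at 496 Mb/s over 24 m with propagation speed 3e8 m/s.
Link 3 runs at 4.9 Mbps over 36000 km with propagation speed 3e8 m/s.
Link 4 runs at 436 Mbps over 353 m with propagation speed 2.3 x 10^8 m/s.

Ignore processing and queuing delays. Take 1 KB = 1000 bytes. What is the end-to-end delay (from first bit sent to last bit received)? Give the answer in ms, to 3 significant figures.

292 ms

L = 70400 bits.
Transmission delays (L/R per hop): 37.0526, 0.141935, 14.3673, 0.161468 ms; sum = 51.7234 ms.
Propagation delays (d/s per hop): 120, 8e-05, 120, 0.00153478 ms; sum = 240.002 ms.
End-to-end = 292 ms.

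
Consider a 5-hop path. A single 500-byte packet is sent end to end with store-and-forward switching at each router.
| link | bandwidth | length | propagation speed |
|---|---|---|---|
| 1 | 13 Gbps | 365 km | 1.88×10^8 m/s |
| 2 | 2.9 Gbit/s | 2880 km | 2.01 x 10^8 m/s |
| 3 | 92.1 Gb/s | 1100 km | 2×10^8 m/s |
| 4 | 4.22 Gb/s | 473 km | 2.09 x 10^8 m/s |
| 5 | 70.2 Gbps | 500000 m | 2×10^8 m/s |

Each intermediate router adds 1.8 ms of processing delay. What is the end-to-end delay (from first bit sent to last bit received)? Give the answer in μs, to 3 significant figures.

L = 500 × 8 = 4000 bits.
Transmission delays (L/R per hop): 0.307692, 1.37931, 0.0434311, 0.947867, 0.0569801 μs; sum = 2.73528 μs.
Propagation delays (d/s per hop): 1941.49, 14328.4, 5500, 2263.16, 2500 μs; sum = 26533 μs.
Processing at 4 router(s): 4 × 1.8 ms = 7200 μs.
End-to-end = 33700 μs.

33700 μs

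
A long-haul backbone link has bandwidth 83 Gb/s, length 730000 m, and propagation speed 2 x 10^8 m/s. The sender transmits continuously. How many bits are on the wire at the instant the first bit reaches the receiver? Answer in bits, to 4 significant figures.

303000000 bits

Propagation delay = 730000 / 200000000 = 0.00365 s.
BDP = R × t_prop = 83000000000 × 0.00365 = 302950000 bits.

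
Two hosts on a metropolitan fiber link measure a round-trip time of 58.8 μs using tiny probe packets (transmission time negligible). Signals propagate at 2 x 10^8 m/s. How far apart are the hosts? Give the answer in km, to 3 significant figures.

5.88 km

One-way propagation = RTT/2 = 29.4 μs.
d = s × t = 200000000 × 2.94e-05 = 5.88 km.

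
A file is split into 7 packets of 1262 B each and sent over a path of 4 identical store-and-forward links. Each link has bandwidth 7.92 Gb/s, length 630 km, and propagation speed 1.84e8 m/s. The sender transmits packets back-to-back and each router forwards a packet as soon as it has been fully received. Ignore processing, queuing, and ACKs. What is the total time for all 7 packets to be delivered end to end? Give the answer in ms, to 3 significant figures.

Per-hop transmission t_tx = L/R = 10096/7920000000 = 0.00127475 ms.
Per-hop propagation t_prop = 630000/184000000 = 3.42391 ms.
Pipeline fill: first packet needs 4·t_tx to clear all hops; remaining 6 packets each add one t_tx.
Total = (4+7-1)·t_tx + 4·t_prop = 10·0.00127475 + 4·3.42391 = 13.7 ms.

13.7 ms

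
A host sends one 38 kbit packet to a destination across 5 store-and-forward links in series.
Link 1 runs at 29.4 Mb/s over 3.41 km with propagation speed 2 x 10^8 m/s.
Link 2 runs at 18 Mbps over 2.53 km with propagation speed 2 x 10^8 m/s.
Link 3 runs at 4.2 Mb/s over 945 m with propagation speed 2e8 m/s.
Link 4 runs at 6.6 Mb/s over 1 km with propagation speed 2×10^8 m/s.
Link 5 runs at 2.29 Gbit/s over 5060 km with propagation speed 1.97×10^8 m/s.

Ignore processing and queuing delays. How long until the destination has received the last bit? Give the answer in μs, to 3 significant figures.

L = 38000 bits.
Transmission delays (L/R per hop): 1292.52, 2111.11, 9047.62, 5757.58, 16.5939 μs; sum = 18225.4 μs.
Propagation delays (d/s per hop): 17.05, 12.65, 4.725, 5, 25685.3 μs; sum = 25724.7 μs.
End-to-end = 44000 μs.

44000 μs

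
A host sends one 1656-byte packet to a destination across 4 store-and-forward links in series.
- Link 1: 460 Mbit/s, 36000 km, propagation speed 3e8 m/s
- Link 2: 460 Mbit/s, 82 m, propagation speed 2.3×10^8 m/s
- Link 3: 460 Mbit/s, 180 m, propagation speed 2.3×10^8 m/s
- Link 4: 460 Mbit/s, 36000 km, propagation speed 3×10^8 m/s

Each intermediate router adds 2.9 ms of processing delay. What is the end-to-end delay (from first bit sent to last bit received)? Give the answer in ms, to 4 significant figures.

248.8 ms

L = 1656 × 8 = 13248 bits.
Transmission delay per hop = L/R = 13248/460000000 = 0.0288 ms; 4 hops → 0.1152 ms.
Propagation delays (d/s per hop): 120, 0.000356522, 0.000782609, 120 ms; sum = 240.001 ms.
Processing at 3 router(s): 3 × 2.9 ms = 8.7 ms.
End-to-end = 248.8 ms.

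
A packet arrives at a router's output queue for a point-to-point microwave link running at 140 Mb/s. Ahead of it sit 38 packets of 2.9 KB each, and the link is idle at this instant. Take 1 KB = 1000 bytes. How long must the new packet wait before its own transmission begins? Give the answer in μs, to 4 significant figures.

Each queued packet: L/R = 23200/140000000 = 165.714 μs.
38 queued → 6297.14 μs.
Queuing delay = 6297 μs.

6297 μs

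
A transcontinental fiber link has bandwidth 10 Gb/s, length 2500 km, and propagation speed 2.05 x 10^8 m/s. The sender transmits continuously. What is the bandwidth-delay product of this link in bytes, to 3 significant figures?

15200000 bytes

Propagation delay = 2500000 / 2.05e+08 = 0.0121951 s.
BDP = R × t_prop = 10000000000 × 0.0121951 = 121951000 bits.
In bytes: 121951000/8 = 15200000 bytes.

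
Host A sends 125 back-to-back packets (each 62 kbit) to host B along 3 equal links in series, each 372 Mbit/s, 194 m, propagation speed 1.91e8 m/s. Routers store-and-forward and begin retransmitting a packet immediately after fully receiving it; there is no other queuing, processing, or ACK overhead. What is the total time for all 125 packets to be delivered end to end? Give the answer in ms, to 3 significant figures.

21.2 ms

Per-hop transmission t_tx = L/R = 62000/372000000 = 0.166667 ms.
Per-hop propagation t_prop = 194/191000000 = 0.00101571 ms.
Pipeline fill: first packet needs 3·t_tx to clear all hops; remaining 124 packets each add one t_tx.
Total = (3+125-1)·t_tx + 3·t_prop = 127·0.166667 + 3·0.00101571 = 21.2 ms.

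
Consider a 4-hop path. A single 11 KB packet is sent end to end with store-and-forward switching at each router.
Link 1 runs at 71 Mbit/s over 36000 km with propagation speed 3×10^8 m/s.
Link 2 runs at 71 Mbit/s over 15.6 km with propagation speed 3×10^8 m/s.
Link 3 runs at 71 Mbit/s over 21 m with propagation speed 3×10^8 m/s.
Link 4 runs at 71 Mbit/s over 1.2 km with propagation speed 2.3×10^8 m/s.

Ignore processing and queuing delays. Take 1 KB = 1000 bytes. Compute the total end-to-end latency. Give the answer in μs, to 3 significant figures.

125000 μs

L = 88000 bits.
Transmission delay per hop = L/R = 88000/71000000 = 1239.44 μs; 4 hops → 4957.75 μs.
Propagation delays (d/s per hop): 120000, 52, 0.07, 5.21739 μs; sum = 120057 μs.
End-to-end = 125000 μs.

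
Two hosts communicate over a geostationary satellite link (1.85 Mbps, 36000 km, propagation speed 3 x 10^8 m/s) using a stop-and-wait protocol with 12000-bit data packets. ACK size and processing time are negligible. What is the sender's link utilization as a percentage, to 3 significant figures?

t_tx = L/R = 12000/1850000 = 0.00648649 s.
t_prop = 36000000/300000000 = 0.12 s; RTT = 0.24 s.
Cycle = t_tx + RTT = 0.246486 s.
Utilization = t_tx / cycle = 0.00648649/0.246486 = 2.63 %.

2.63 %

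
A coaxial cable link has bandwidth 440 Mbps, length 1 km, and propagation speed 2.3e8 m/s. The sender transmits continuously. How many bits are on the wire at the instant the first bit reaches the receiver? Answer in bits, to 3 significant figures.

1910 bits

Propagation delay = 1000 / 2.3e+08 = 4.34783e-06 s.
BDP = R × t_prop = 440000000 × 4.34783e-06 = 1913.04 bits.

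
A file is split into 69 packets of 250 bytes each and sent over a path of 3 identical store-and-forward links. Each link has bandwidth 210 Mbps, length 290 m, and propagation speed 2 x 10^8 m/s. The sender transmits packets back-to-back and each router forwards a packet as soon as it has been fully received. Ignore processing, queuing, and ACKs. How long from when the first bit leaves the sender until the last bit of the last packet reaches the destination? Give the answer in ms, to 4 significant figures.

Per-hop transmission t_tx = L/R = 2000/210000000 = 0.00952381 ms.
Per-hop propagation t_prop = 290/200000000 = 0.00145 ms.
Pipeline fill: first packet needs 3·t_tx to clear all hops; remaining 68 packets each add one t_tx.
Total = (3+69-1)·t_tx + 3·t_prop = 71·0.00952381 + 3·0.00145 = 0.6805 ms.

0.6805 ms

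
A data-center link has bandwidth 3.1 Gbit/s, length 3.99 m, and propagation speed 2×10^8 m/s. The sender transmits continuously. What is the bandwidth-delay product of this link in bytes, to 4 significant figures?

Propagation delay = 3.99 / 200000000 = 1.995e-08 s.
BDP = R × t_prop = 3100000000 × 1.995e-08 = 61.845 bits.
In bytes: 61.845/8 = 7.731 bytes.

7.731 bytes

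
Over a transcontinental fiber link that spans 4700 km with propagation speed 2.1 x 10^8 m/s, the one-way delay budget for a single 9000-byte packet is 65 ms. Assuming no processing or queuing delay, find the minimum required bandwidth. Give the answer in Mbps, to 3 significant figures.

1.69 Mbps

L = 72000 bits.
Propagation delay = 4700000 / 210000000 = 22.381 ms.
Transmission budget = 65 − 22.381 = 42.619 ms.
R ≥ L / t_tx = 72000 bits / 0.042619 s = 1.69 Mbps.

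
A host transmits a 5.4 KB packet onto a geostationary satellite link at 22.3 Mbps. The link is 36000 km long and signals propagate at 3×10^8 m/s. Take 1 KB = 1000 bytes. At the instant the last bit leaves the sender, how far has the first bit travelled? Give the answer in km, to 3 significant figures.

581 km

t_tx = L/R = 43200/22300000 = 0.00193722 s.
Distance = s × t_tx = 300000000 × 0.00193722 = 581 km.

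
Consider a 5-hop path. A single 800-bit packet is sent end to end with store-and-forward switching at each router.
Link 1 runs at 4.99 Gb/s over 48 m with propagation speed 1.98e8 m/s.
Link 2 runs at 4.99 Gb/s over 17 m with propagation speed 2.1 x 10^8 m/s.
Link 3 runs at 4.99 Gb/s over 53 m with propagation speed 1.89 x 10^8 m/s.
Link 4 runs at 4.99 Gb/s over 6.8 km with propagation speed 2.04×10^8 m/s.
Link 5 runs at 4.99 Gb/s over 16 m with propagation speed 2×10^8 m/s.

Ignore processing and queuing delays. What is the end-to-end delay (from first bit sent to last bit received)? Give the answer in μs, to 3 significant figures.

34.8 μs

Transmission delay per hop = L/R = 800/4990000000 = 0.160321 μs; 5 hops → 0.801603 μs.
Propagation delays (d/s per hop): 0.242424, 0.0809524, 0.280423, 33.3333, 0.08 μs; sum = 34.0171 μs.
End-to-end = 34.8 μs.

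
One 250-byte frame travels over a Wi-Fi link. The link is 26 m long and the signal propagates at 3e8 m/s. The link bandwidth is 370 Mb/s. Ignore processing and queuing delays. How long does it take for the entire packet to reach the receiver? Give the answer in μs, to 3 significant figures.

5.49 μs

L = 250 × 8 = 2000 bits.
Transmission delay = L/R = 2000 / 370000000 = 5.40541 μs.
Propagation delay = d/s = 26 m / 300000000 m/s = 0.0866667 μs.
Total = 5.49 μs.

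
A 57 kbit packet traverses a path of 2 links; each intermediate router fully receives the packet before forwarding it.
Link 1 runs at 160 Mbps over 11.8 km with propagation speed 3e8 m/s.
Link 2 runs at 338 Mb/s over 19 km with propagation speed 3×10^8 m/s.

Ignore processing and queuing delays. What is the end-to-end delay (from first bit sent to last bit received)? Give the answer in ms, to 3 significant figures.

L = 57000 bits.
Transmission delays (L/R per hop): 0.35625, 0.168639 ms; sum = 0.524889 ms.
Propagation delays (d/s per hop): 0.0393333, 0.0633333 ms; sum = 0.102667 ms.
End-to-end = 0.628 ms.

0.628 ms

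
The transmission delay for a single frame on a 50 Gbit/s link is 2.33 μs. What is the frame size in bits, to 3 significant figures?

L = R × t_tx = 50000000000 b/s × 2.33e-06 s = 116500 bits.

117000 bits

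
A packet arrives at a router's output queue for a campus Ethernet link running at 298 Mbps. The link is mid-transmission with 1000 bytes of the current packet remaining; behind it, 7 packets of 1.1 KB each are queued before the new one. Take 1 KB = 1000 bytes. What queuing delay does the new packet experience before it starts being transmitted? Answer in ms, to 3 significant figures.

0.234 ms

Each queued packet: L/R = 8800/298000000 = 0.0295302 ms.
7 queued → 0.206711 ms.
Plus remaining 8000 bits of current packet: 0.0268456 ms.
Queuing delay = 0.234 ms.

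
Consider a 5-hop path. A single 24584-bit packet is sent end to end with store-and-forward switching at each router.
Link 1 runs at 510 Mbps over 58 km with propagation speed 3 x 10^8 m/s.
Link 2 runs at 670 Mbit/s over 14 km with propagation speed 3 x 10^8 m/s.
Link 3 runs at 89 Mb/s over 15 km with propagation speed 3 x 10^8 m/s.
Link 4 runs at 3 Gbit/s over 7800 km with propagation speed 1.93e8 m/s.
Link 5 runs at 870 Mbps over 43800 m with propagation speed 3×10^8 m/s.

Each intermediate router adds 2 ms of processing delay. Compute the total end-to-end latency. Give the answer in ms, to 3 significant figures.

49.2 ms

Transmission delays (L/R per hop): 0.0482039, 0.0366925, 0.276225, 0.00819467, 0.0282575 ms; sum = 0.397573 ms.
Propagation delays (d/s per hop): 0.193333, 0.0466667, 0.05, 40.4145, 0.146 ms; sum = 40.8505 ms.
Processing at 4 router(s): 4 × 2 ms = 8 ms.
End-to-end = 49.2 ms.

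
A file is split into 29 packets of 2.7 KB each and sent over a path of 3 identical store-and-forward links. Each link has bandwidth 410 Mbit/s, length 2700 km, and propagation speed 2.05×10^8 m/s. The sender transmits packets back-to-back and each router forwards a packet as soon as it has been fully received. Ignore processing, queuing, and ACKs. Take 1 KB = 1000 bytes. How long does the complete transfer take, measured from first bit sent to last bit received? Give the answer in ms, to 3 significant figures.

41.1 ms

Per-hop transmission t_tx = L/R = 21600/410000000 = 0.0526829 ms.
Per-hop propagation t_prop = 2700000/2.05e+08 = 13.1707 ms.
Pipeline fill: first packet needs 3·t_tx to clear all hops; remaining 28 packets each add one t_tx.
Total = (3+29-1)·t_tx + 3·t_prop = 31·0.0526829 + 3·13.1707 = 41.1 ms.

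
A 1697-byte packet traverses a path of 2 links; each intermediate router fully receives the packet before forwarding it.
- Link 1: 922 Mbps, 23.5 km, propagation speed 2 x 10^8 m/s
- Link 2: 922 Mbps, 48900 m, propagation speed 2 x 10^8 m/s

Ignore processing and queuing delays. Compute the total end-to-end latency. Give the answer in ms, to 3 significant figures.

0.391 ms

L = 1697 × 8 = 13576 bits.
Transmission delay per hop = L/R = 13576/922000000 = 0.0147245 ms; 2 hops → 0.029449 ms.
Propagation delays (d/s per hop): 0.1175, 0.2445 ms; sum = 0.362 ms.
End-to-end = 0.391 ms.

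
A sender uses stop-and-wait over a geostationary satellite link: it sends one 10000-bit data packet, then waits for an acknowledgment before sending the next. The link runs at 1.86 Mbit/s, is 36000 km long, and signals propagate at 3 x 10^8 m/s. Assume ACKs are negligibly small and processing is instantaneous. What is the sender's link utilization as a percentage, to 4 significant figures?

2.191 %

t_tx = L/R = 10000/1860000 = 0.00537634 s.
t_prop = 36000000/300000000 = 0.12 s; RTT = 0.24 s.
Cycle = t_tx + RTT = 0.245376 s.
Utilization = t_tx / cycle = 0.00537634/0.245376 = 2.191 %.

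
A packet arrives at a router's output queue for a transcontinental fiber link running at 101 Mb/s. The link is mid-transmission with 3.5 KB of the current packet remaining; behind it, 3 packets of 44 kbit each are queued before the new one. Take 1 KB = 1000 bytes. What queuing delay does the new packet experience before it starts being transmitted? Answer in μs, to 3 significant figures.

Each queued packet: L/R = 44000/101000000 = 435.644 μs.
3 queued → 1306.93 μs.
Plus remaining 28000 bits of current packet: 277.228 μs.
Queuing delay = 1580 μs.

1580 μs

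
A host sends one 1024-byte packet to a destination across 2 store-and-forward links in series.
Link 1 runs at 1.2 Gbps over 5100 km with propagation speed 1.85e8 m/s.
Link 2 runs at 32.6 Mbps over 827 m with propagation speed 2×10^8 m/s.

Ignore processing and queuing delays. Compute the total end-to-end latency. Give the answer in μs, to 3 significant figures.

27800 μs

L = 1024 × 8 = 8192 bits.
Transmission delays (L/R per hop): 6.82667, 251.288 μs; sum = 258.115 μs.
Propagation delays (d/s per hop): 27567.6, 4.135 μs; sum = 27571.7 μs.
End-to-end = 27800 μs.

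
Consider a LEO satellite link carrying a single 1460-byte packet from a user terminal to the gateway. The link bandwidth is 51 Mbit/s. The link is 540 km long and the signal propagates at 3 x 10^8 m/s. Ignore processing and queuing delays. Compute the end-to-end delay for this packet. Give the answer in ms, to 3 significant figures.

2.03 ms

L = 1460 × 8 = 11680 bits.
Transmission delay = L/R = 11680 / 51000000 = 0.22902 ms.
Propagation delay = d/s = 540000 m / 300000000 m/s = 1.8 ms.
Total = 2.03 ms.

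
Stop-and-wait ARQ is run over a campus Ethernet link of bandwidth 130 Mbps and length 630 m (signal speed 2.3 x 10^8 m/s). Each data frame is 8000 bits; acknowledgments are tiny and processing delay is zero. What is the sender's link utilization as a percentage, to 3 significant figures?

91.8 %

t_tx = L/R = 8000/130000000 = 6.15385e-05 s.
t_prop = 630/2.3e+08 = 2.73913e-06 s; RTT = 5.47826e-06 s.
Cycle = t_tx + RTT = 6.70167e-05 s.
Utilization = t_tx / cycle = 6.15385e-05/6.70167e-05 = 91.8 %.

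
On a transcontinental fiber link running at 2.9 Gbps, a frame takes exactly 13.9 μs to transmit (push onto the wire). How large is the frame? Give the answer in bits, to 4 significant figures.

40310 bits

L = R × t_tx = 2900000000 b/s × 1.39e-05 s = 40310 bits.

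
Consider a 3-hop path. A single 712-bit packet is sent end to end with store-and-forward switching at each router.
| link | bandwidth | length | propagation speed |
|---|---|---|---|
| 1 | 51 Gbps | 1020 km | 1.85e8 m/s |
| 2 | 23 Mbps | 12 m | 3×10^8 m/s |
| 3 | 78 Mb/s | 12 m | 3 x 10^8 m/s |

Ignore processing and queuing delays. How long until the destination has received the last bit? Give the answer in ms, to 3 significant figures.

Transmission delays (L/R per hop): 1.39608e-05, 0.0309565, 0.00912821 ms; sum = 0.0400987 ms.
Propagation delays (d/s per hop): 5.51351, 4e-05, 4e-05 ms; sum = 5.51359 ms.
End-to-end = 5.55 ms.

5.55 ms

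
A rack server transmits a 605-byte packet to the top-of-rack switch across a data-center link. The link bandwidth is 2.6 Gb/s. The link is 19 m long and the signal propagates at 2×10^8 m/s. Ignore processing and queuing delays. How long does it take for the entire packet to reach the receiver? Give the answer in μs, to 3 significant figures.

L = 605 × 8 = 4840 bits.
Transmission delay = L/R = 4840 / 2600000000 = 1.86154 μs.
Propagation delay = d/s = 19 m / 200000000 m/s = 0.095 μs.
Total = 1.96 μs.

1.96 μs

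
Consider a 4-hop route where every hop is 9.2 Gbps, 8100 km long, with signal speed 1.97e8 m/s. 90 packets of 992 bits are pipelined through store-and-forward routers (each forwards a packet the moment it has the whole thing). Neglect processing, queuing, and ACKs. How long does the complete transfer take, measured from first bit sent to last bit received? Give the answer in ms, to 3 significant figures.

164 ms

Per-hop transmission t_tx = L/R = 992/9200000000 = 0.000107826 ms.
Per-hop propagation t_prop = 8100000/197000000 = 41.1168 ms.
Pipeline fill: first packet needs 4·t_tx to clear all hops; remaining 89 packets each add one t_tx.
Total = (4+90-1)·t_tx + 4·t_prop = 93·0.000107826 + 4·41.1168 = 164 ms.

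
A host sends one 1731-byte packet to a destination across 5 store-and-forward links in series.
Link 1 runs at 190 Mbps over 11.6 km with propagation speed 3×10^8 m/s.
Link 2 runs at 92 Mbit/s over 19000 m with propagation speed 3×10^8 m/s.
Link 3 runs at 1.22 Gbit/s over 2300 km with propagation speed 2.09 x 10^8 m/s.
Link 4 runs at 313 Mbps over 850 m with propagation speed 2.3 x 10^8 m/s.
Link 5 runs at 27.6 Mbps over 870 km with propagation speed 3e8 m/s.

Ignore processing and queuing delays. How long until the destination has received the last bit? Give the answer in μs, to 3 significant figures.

14800 μs

L = 1731 × 8 = 13848 bits.
Transmission delays (L/R per hop): 72.8842, 150.522, 11.3508, 44.2428, 501.739 μs; sum = 780.739 μs.
Propagation delays (d/s per hop): 38.6667, 63.3333, 11004.8, 3.69565, 2900 μs; sum = 14010.5 μs.
End-to-end = 14800 μs.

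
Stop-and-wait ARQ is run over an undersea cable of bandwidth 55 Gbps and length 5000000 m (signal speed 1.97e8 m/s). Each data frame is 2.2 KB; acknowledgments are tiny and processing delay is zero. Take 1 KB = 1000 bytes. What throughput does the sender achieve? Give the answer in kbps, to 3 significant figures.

347 kbps

t_tx = L/R = 17600/55000000000 = 3.2e-07 s.
t_prop = 5000000/197000000 = 0.0253807 s; RTT = 0.0507614 s.
Cycle = t_tx + RTT = 0.0507617 s.
Throughput = L / cycle = 17600 / 0.0507617 = 347 kbps.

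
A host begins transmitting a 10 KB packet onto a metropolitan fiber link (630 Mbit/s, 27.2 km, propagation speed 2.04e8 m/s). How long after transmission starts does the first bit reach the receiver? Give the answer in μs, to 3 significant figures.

First bit experiences only propagation delay: d/s = 27200/204000000 = 133 μs.

133 μs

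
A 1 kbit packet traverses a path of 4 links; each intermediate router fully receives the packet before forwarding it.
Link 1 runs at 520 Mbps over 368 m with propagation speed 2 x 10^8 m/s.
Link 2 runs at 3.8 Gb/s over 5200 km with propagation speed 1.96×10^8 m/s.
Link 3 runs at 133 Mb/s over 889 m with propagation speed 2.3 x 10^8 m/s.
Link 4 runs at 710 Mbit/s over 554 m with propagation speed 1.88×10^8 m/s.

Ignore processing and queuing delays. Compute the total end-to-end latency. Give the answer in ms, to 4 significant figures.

26.55 ms

L = 1000 bits.
Transmission delays (L/R per hop): 0.00192308, 0.000263158, 0.0075188, 0.00140845 ms; sum = 0.0111135 ms.
Propagation delays (d/s per hop): 0.00184, 26.5306, 0.00386522, 0.00294681 ms; sum = 26.5393 ms.
End-to-end = 26.55 ms.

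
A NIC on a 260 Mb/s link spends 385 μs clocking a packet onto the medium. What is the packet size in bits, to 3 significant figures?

L = R × t_tx = 260000000 b/s × 0.000385 s = 100100 bits.

100000 bits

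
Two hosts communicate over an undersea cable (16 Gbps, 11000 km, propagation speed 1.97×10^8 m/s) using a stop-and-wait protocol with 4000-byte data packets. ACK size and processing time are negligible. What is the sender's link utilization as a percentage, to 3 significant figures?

0.00179 %

t_tx = L/R = 32000/16000000000 = 2e-06 s.
t_prop = 11000000/197000000 = 0.0558376 s; RTT = 0.111675 s.
Cycle = t_tx + RTT = 0.111677 s.
Utilization = t_tx / cycle = 2e-06/0.111677 = 0.00179 %.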